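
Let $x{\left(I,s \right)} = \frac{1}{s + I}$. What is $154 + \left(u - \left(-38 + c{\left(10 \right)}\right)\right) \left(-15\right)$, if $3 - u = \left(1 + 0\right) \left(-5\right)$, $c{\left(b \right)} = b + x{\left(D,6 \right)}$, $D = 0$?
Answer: $- \frac{767}{2} \approx -383.5$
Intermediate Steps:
$x{\left(I,s \right)} = \frac{1}{I + s}$
$c{\left(b \right)} = \frac{1}{6} + b$ ($c{\left(b \right)} = b + \frac{1}{0 + 6} = b + \frac{1}{6} = \frac{1}{6} + b$)
$u = 8$ ($u = 3 - \left(1 + 0\right) \left(-5\right) = 3 - 1 \left(-5\right) = 3 - -5 = 3 + 5 = 8$)
$154 + \left(u - \left(-38 + c{\left(10 \right)}\right)\right) \left(-15\right) = 154 + \left(8 + \left(38 - \left(\frac{1}{6} + 10\right)\right)\right) \left(-15\right) = 154 + \left(8 + \left(38 - \frac{61}{6}\right)\right) \left(-15\right) = 154 + \left(8 + \frac{167}{6}\right) \left(-15\right) = 154 + \frac{215}{6} \left(-15\right) = 154 - \frac{1075}{2} = - \frac{767}{2}$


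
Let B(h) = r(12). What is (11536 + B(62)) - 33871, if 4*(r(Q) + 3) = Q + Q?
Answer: -22332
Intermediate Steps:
r(Q) = -3 + Q/2 (r(Q) = -3 + (Q + Q)/4 = -3 + (2*Q)/4 = -3 + Q/2)
B(h) = 3 (B(h) = -3 + (½)*12 = -3 + 6 = 3)
(11536 + B(62)) - 33871 = (11536 + 3) - 33871 = 11539 - 33871 = -22332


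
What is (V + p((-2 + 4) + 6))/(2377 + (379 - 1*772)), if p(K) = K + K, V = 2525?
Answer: 2541/1984 ≈ 1.2807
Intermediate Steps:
p(K) = 2*K
(V + p((-2 + 4) + 6))/(2377 + (379 - 1*772)) = (2525 + 2*((-2 + 4) + 6))/(2377 + (379 - 1*772)) = (2525 + 2*(2 + 6))/(2377 + (379 - 772)) = (2525 + 2*8)/(2377 - 393) = (2525 + 16)/1984 = 2541*(1/1984) = 2541/1984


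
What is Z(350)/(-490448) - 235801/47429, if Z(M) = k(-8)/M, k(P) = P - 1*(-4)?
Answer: -10119211226771/2035377591800 ≈ -4.9717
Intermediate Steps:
k(P) = 4 + P (k(P) = P + 4 = 4 + P)
Z(M) = -4/M (Z(M) = (4 - 8)/M = -4/M)
Z(350)/(-490448) - 235801/47429 = -4/350/(-490448) - 235801/47429 = -4*1/350*(-1/490448) - 235801*1/47429 = -2/175*(-1/490448) - 235801/47429 = 1/42914200 - 235801/47429 = -10119211226771/2035377591800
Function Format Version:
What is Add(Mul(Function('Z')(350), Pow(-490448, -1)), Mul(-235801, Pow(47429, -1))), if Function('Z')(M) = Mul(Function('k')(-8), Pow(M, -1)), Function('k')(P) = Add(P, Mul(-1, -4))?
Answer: Rational(-10119211226771, 2035377591800) ≈ -4.9717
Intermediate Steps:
Function('k')(P) = Add(4, P) (Function('k')(P) = Add(P, 4) = Add(4, P))
Function('Z')(M) = Mul(-4, Pow(M, -1)) (Function('Z')(M) = Mul(Add(4, -8), Pow(M, -1)) = Mul(-4, Pow(M, -1)))
Add(Mul(Function('Z')(350), Pow(-490448, -1)), Mul(-235801, Pow(47429, -1))) = Add(Mul(Mul(-4, Pow(350, -1)), Pow(-490448, -1)), Mul(-235801, Pow(47429, -1))) = Add(Mul(Mul(-4, Rational(1, 350)), Rational(-1, 490448)), Mul(-235801, Rational(1, 47429))) = Add(Mul(Rational(-2, 175), Rational(-1, 490448)), Rational(-235801, 47429)) = Add(Rational(1, 42914200), Rational(-235801, 47429)) = Rational(-10119211226771, 2035377591800)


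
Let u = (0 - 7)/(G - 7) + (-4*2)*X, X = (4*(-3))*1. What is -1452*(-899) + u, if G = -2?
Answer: 11749003/9 ≈ 1.3054e+6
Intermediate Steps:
X = -12 (X = -12*1 = -12)
u = 871/9 (u = (0 - 7)/(-2 - 7) - 4*2*(-12) = -7/(-9) - 8*(-12) = -7*(-⅑) + 96 = 7/9 + 96 = 871/9 ≈ 96.778)
-1452*(-899) + u = -1452*(-899) + 871/9 = 1305348 + 871/9 = 11749003/9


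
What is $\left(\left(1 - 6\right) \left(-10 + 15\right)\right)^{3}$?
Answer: $-15625$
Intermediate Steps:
$\left(\left(1 - 6\right) \left(-10 + 15\right)\right)^{3} = \left(\left(-5\right) 5\right)^{3} = \left(-25\right)^{3} = -15625$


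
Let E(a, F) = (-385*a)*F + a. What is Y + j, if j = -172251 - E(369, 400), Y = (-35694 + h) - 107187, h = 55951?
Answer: 56566450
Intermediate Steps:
E(a, F) = a - 385*F*a (E(a, F) = -385*F*a + a = a - 385*F*a)
Y = -86930 (Y = (-35694 + 55951) - 107187 = 20257 - 107187 = -86930)
j = 56653380 (j = -172251 - 369*(1 - 385*400) = -172251 - 369*(1 - 154000) = -172251 - 369*(-153999) = -172251 - 1*(-56825631) = -172251 + 56825631 = 56653380)
Y + j = -86930 + 56653380 = 56566450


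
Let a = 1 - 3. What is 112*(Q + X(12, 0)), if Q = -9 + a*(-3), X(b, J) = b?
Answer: 1008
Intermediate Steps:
a = -2
Q = -3 (Q = -9 - 2*(-3) = -9 + 6 = -3)
112*(Q + X(12, 0)) = 112*(-3 + 12) = 112*9 = 1008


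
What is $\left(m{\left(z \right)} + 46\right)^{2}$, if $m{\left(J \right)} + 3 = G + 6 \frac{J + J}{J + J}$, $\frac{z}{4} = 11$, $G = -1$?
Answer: $2304$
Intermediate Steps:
$z = 44$ ($z = 4 \cdot 11 = 44$)
$m{\left(J \right)} = 2$ ($m{\left(J \right)} = -3 - \left(1 - 6 \frac{J + J}{J + J}\right) = -3 - \left(1 - 6 \frac{2 J}{2 J}\right) = -3 + \left(-1 + 6 \cdot 2 J \frac{1}{2 J}\right) = -3 + \left(-1 + 6 \cdot 1\right) = -3 + \left(-1 + 6\right) = -3 + 5 = 2$)
$\left(m{\left(z \right)} + 46\right)^{2} = \left(2 + 46\right)^{2} = 48^{2} = 2304$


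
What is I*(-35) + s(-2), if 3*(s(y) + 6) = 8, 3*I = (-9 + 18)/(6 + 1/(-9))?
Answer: -3365/159 ≈ -21.164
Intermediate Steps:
I = 27/53 (I = ((-9 + 18)/(6 + 1/(-9)))/3 = (9/(6 - ⅑))/3 = (9/(53/9))/3 = (9*(9/53))/3 = (⅓)*(81/53) = 27/53 ≈ 0.50943)
s(y) = -10/3 (s(y) = -6 + (⅓)*8 = -6 + 8/3 = -10/3)
I*(-35) + s(-2) = (27/53)*(-35) - 10/3 = -945/53 - 10/3 = -3365/159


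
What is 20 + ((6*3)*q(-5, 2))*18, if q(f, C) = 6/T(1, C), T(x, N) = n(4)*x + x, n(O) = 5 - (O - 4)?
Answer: 344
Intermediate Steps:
n(O) = 9 - O (n(O) = 5 - (-4 + O) = 5 + (4 - O) = 9 - O)
T(x, N) = 6*x (T(x, N) = (9 - 1*4)*x + x = (9 - 4)*x + x = 5*x + x = 6*x)
q(f, C) = 1 (q(f, C) = 6/((6*1)) = 6/6 = 6*(⅙) = 1)
20 + ((6*3)*q(-5, 2))*18 = 20 + ((6*3)*1)*18 = 20 + (18*1)*18 = 20 + 18*18 = 20 + 324 = 344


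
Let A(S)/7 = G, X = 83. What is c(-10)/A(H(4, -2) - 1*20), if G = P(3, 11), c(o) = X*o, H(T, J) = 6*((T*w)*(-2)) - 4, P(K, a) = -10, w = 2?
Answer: 83/7 ≈ 11.857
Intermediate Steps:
H(T, J) = -4 - 24*T (H(T, J) = 6*((T*2)*(-2)) - 4 = 6*((2*T)*(-2)) - 4 = 6*(-4*T) - 4 = -24*T - 4 = -4 - 24*T)
c(o) = 83*o
G = -10
A(S) = -70 (A(S) = 7*(-10) = -70)
c(-10)/A(H(4, -2) - 1*20) = (83*(-10))/(-70) = -830*(-1/70) = 83/7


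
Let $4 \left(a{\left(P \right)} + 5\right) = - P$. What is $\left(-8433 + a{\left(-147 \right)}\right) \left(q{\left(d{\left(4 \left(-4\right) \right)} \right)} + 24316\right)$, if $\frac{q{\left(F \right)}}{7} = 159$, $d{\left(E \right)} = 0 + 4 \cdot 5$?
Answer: $- \frac{854541545}{4} \approx -2.1364 \cdot 10^{8}$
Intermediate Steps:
$a{\left(P \right)} = -5 - \frac{P}{4}$ ($a{\left(P \right)} = -5 + \frac{\left(-1\right) P}{4} = -5 - \frac{P}{4}$)
$d{\left(E \right)} = 20$ ($d{\left(E \right)} = 0 + 20 = 20$)
$q{\left(F \right)} = 1113$ ($q{\left(F \right)} = 7 \cdot 159 = 1113$)
$\left(-8433 + a{\left(-147 \right)}\right) \left(q{\left(d{\left(4 \left(-4\right) \right)} \right)} + 24316\right) = \left(-8433 - - \frac{127}{4}\right) \left(1113 + 24316\right) = \left(-8433 + \left(-5 + \frac{147}{4}\right)\right) 25429 = \left(-8433 + \frac{127}{4}\right) 25429 = \left(- \frac{33605}{4}\right) 25429 = - \frac{854541545}{4}$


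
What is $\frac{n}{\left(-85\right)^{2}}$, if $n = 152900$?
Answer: $\frac{6116}{289} \approx 21.163$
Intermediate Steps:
$\frac{n}{\left(-85\right)^{2}} = \frac{152900}{\left(-85\right)^{2}} = \frac{152900}{7225} = 152900 \cdot \frac{1}{7225} = \frac{6116}{289}$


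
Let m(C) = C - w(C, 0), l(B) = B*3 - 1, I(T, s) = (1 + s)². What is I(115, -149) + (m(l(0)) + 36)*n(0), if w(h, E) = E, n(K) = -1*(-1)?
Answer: 21939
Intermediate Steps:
n(K) = 1
l(B) = -1 + 3*B (l(B) = 3*B - 1 = -1 + 3*B)
m(C) = C (m(C) = C - 1*0 = C + 0 = C)
I(115, -149) + (m(l(0)) + 36)*n(0) = (1 - 149)² + ((-1 + 3*0) + 36)*1 = (-148)² + ((-1 + 0) + 36)*1 = 21904 + (-1 + 36)*1 = 21904 + 35*1 = 21904 + 35 = 21939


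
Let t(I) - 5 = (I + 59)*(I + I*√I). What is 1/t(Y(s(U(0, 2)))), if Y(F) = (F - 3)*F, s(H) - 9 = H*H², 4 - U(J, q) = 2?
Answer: -70691/1184172304367 + 70686*√238/1184172304367 ≈ 8.6119e-7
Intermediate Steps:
U(J, q) = 2 (U(J, q) = 4 - 1*2 = 4 - 2 = 2)
s(H) = 9 + H³ (s(H) = 9 + H*H² = 9 + H³)
Y(F) = F*(-3 + F) (Y(F) = (-3 + F)*F = F*(-3 + F))
t(I) = 5 + (59 + I)*(I + I^(3/2)) (t(I) = 5 + (I + 59)*(I + I*√I) = 5 + (59 + I)*(I + I^(3/2)))
1/t(Y(s(U(0, 2)))) = 1/(5 + ((9 + 2³)*(-3 + (9 + 2³)))² + ((9 + 2³)*(-3 + (9 + 2³)))^(5/2) + 59*((9 + 2³)*(-3 + (9 + 2³))) + 59*((9 + 2³)*(-3 + (9 + 2³)))^(3/2)) = 1/(5 + ((9 + 8)*(-3 + (9 + 8)))² + ((9 + 8)*(-3 + (9 + 8)))^(5/2) + 59*((9 + 8)*(-3 + (9 + 8))) + 59*((9 + 8)*(-3 + (9 + 8)))^(3/2)) = 1/(5 + (17*(-3 + 17))² + (17*(-3 + 17))^(5/2) + 59*(17*(-3 + 17)) + 59*(17*(-3 + 17))^(3/2)) = 1/(5 + (17*14)² + (17*14)^(5/2) + 59*(17*14) + 59*(17*14)^(3/2)) = 1/(5 + 238² + 238^(5/2) + 59*238 + 59*238^(3/2)) = 1/(5 + 56644 + 56644*√238 + 14042 + 59*(238*√238)) = 1/(5 + 56644 + 56644*√238 + 14042 + 14042*√238) = 1/(70691 + 70686*√238)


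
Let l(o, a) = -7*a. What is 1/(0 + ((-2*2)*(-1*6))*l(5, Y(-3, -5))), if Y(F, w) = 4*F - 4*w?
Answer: -1/1344 ≈ -0.00074405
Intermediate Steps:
Y(F, w) = -4*w + 4*F
1/(0 + ((-2*2)*(-1*6))*l(5, Y(-3, -5))) = 1/(0 + ((-2*2)*(-1*6))*(-7*(-4*(-5) + 4*(-3)))) = 1/(0 + (-4*(-6))*(-7*(20 - 12))) = 1/(0 + 24*(-7*8)) = 1/(0 + 24*(-56)) = 1/(0 - 1344) = 1/(-1344) = -1/1344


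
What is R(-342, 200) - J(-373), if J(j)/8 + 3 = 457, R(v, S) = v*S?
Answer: -72032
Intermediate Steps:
R(v, S) = S*v
J(j) = 3632 (J(j) = -24 + 8*457 = -24 + 3656 = 3632)
R(-342, 200) - J(-373) = 200*(-342) - 1*3632 = -68400 - 3632 = -72032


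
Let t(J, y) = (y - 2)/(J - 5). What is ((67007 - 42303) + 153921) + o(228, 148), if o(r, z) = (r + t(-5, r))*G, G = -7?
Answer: 885936/5 ≈ 1.7719e+5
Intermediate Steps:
t(J, y) = (-2 + y)/(-5 + J)
o(r, z) = -7/5 - 63*r/10 (o(r, z) = (r + (-2 + r)/(-5 - 5))*(-7) = (r + (-2 + r)/(-10))*(-7) = (r - (-2 + r)/10)*(-7) = (r + (⅕ - r/10))*(-7) = (⅕ + 9*r/10)*(-7) = -7/5 - 63*r/10)
((67007 - 42303) + 153921) + o(228, 148) = ((67007 - 42303) + 153921) + (-7/5 - 63/10*228) = (24704 + 153921) + (-7/5 - 7182/5) = 178625 - 7189/5 = 885936/5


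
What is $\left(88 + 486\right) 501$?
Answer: $287574$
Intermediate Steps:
$\left(88 + 486\right) 501 = 574 \cdot 501 = 287574$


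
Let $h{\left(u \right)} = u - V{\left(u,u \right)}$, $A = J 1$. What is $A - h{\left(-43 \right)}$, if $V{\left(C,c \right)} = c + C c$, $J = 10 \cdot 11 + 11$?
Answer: $1970$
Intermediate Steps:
$J = 121$ ($J = 110 + 11 = 121$)
$A = 121$ ($A = 121 \cdot 1 = 121$)
$h{\left(u \right)} = u - u \left(1 + u\right)$
$A - h{\left(-43 \right)} = 121 - - \left(-43\right)^{2} = 121 - \left(-1\right) 1849 = 121 - -1849 = 121 + 1849 = 1970$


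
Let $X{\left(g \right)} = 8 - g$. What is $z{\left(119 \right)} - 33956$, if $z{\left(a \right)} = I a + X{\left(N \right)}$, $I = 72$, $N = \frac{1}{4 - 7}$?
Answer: $- \frac{76139}{3} \approx -25380.0$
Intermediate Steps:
$N = - \frac{1}{3}$ ($N = \frac{1}{4 - 7} = \frac{1}{-3} = - \frac{1}{3} \approx -0.33333$)
$z{\left(a \right)} = \frac{25}{3} + 72 a$ ($z{\left(a \right)} = 72 a + \left(8 - - \frac{1}{3}\right) = 72 a + \left(8 + \frac{1}{3}\right) = 72 a + \frac{25}{3} = \frac{25}{3} + 72 a$)
$z{\left(119 \right)} - 33956 = \left(\frac{25}{3} + 72 \cdot 119\right) - 33956 = \left(\frac{25}{3} + 8568\right) - 33956 = \frac{25729}{3} - 33956 = - \frac{76139}{3}$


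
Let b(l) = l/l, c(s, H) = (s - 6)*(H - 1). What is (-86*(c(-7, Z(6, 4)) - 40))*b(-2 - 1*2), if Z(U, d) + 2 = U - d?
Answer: 2322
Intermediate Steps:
Z(U, d) = -2 + U - d (Z(U, d) = -2 + (U - d) = -2 + U - d)
c(s, H) = (-1 + H)*(-6 + s) (c(s, H) = (-6 + s)*(-1 + H) = (-1 + H)*(-6 + s))
b(l) = 1
(-86*(c(-7, Z(6, 4)) - 40))*b(-2 - 1*2) = -86*((6 - 1*(-7) - 6*(-2 + 6 - 1*4) + (-2 + 6 - 1*4)*(-7)) - 40)*1 = -86*((6 + 7 - 6*(-2 + 6 - 4) + (-2 + 6 - 4)*(-7)) - 40)*1 = -86*((6 + 7 - 6*0 + 0*(-7)) - 40)*1 = -86*((6 + 7 + 0 + 0) - 40)*1 = -86*(13 - 40)*1 = -86*(-27)*1 = 2322*1 = 2322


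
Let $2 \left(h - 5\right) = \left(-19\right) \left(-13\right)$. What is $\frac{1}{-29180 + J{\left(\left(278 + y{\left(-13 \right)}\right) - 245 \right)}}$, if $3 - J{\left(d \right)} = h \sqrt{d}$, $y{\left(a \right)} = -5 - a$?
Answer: $- \frac{116708}{3402481307} + \frac{514 \sqrt{41}}{3402481307} \approx -3.3334 \cdot 10^{-5}$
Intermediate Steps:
$h = \frac{257}{2}$ ($h = 5 + \frac{\left(-19\right) \left(-13\right)}{2} = 5 + \frac{1}{2} \cdot 247 = 5 + \frac{247}{2} = \frac{257}{2} \approx 128.5$)
$J{\left(d \right)} = 3 - \frac{257 \sqrt{d}}{2}$
$\frac{1}{-29180 + J{\left(\left(278 + y{\left(-13 \right)}\right) - 245 \right)}} = \frac{1}{-29180 + \left(3 - \frac{257 \sqrt{\left(278 - -8\right) - 245}}{2}\right)} = \frac{1}{-29180 + \left(3 - \frac{257 \sqrt{\left(278 + \left(-5 + 13\right)\right) - 245}}{2}\right)} = \frac{1}{-29180 + \left(3 - \frac{257 \sqrt{\left(278 + 8\right) - 245}}{2}\right)} = \frac{1}{-29180 + \left(3 - \frac{257 \sqrt{286 - 245}}{2}\right)} = \frac{1}{-29180 + \left(3 - \frac{257 \sqrt{41}}{2}\right)} = \frac{1}{-29177 - \frac{257 \sqrt{41}}{2}}$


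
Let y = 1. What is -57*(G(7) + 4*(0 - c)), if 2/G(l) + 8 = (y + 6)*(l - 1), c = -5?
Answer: -19437/17 ≈ -1143.4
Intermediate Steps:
G(l) = 2/(-15 + 7*l) (G(l) = 2/(-8 + (1 + 6)*(l - 1)) = 2/(-8 + 7*(-1 + l)) = 2/(-8 + (-7 + 7*l)) = 2/(-15 + 7*l))
-57*(G(7) + 4*(0 - c)) = -57*(2/(-15 + 7*7) + 4*(0 - 1*(-5))) = -57*(2/(-15 + 49) + 4*(0 + 5)) = -57*(2/34 + 4*5) = -57*(2*(1/34) + 20) = -57*(1/17 + 20) = -57*341/17 = -19437/17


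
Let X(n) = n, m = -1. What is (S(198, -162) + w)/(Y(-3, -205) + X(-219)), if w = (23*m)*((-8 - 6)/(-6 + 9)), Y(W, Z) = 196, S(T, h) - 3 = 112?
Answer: -29/3 ≈ -9.6667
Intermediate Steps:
S(T, h) = 115 (S(T, h) = 3 + 112 = 115)
w = 322/3 (w = (23*(-1))*((-8 - 6)/(-6 + 9)) = -(-322)/3 = -23*(-14/3) = 322/3 ≈ 107.33)
(S(198, -162) + w)/(Y(-3, -205) + X(-219)) = (115 + 322/3)/(196 - 219) = (667/3)/(-23) = (667/3)*(-1/23) = -29/3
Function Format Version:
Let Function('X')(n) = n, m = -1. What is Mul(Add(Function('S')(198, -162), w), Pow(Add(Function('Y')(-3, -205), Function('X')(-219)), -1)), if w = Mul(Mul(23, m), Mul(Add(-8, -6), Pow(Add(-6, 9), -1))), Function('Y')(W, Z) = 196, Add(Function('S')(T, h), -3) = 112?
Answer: Rational(-29, 3) ≈ -9.6667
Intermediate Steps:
Function('S')(T, h) = 115 (Function('S')(T, h) = Add(3, 112) = 115)
w = Rational(322, 3) (w = Mul(Mul(23, -1), Mul(Add(-8, -6), Pow(Add(-6, 9), -1))) = Mul(-23, Mul(-14, Pow(3, -1))) = Mul(-23, Mul(-14, Rational(1, 3))) = Mul(-23, Rational(-14, 3)) = Rational(322, 3) ≈ 107.33)
Mul(Add(Function('S')(198, -162), w), Pow(Add(Function('Y')(-3, -205), Function('X')(-219)), -1)) = Mul(Add(115, Rational(322, 3)), Pow(Add(196, -219), -1)) = Mul(Rational(667, 3), Pow(-23, -1)) = Mul(Rational(667, 3), Rational(-1, 23)) = Rational(-29, 3)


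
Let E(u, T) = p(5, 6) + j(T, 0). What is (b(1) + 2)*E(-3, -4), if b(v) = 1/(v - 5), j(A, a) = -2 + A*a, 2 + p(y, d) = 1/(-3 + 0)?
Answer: -91/12 ≈ -7.5833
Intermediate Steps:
p(y, d) = -7/3 (p(y, d) = -2 + 1/(-3 + 0) = -2 + 1/(-3) = -2 - 1/3 = -7/3)
b(v) = 1/(-5 + v)
E(u, T) = -13/3 (E(u, T) = -7/3 + (-2 + T*0) = -7/3 + (-2 + 0) = -7/3 - 2 = -13/3)
(b(1) + 2)*E(-3, -4) = (1/(-5 + 1) + 2)*(-13/3) = (1/(-4) + 2)*(-13/3) = (-1/4 + 2)*(-13/3) = (7/4)*(-13/3) = -91/12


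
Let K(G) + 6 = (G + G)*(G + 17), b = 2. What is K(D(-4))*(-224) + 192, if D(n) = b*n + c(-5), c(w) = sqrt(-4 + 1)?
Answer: 35136 - 448*I*sqrt(3) ≈ 35136.0 - 775.96*I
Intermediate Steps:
c(w) = I*sqrt(3) (c(w) = sqrt(-3) = I*sqrt(3))
D(n) = 2*n + I*sqrt(3)
K(G) = -6 + 2*G*(17 + G) (K(G) = -6 + (G + G)*(G + 17) = -6 + (2*G)*(17 + G) = -6 + 2*G*(17 + G))
K(D(-4))*(-224) + 192 = (-6 + 2*(2*(-4) + I*sqrt(3))**2 + 34*(2*(-4) + I*sqrt(3)))*(-224) + 192 = (-6 + 2*(-8 + I*sqrt(3))**2 + 34*(-8 + I*sqrt(3)))*(-224) + 192 = (-6 + 2*(-8 + I*sqrt(3))**2 + (-272 + 34*I*sqrt(3)))*(-224) + 192 = (-278 + 2*(-8 + I*sqrt(3))**2 + 34*I*sqrt(3))*(-224) + 192 = (62272 - 448*(-8 + I*sqrt(3))**2 - 7616*I*sqrt(3)) + 192 = 62464 - 448*(-8 + I*sqrt(3))**2 - 7616*I*sqrt(3)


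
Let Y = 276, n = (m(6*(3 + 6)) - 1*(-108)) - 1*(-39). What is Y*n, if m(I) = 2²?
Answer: 41676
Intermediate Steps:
m(I) = 4
n = 151 (n = (4 - 1*(-108)) - 1*(-39) = (4 + 108) + 39 = 112 + 39 = 151)
Y*n = 276*151 = 41676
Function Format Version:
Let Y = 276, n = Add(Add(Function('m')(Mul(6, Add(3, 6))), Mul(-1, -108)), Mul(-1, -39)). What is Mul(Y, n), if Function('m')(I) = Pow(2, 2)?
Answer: 41676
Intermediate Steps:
Function('m')(I) = 4
n = 151 (n = Add(Add(4, Mul(-1, -108)), Mul(-1, -39)) = Add(Add(4, 108), 39) = Add(112, 39) = 151)
Mul(Y, n) = Mul(276, 151) = 41676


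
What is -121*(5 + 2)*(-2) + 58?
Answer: 1752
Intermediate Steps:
-121*(5 + 2)*(-2) + 58 = -847*(-2) + 58 = -121*(-14) + 58 = 1694 + 58 = 1752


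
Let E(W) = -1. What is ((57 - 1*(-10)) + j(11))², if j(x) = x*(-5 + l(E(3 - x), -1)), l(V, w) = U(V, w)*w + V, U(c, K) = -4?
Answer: 2025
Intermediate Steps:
l(V, w) = V - 4*w (l(V, w) = -4*w + V = V - 4*w)
j(x) = -2*x (j(x) = x*(-5 + (-1 - 4*(-1))) = x*(-5 + (-1 + 4)) = x*(-5 + 3) = x*(-2) = -2*x)
((57 - 1*(-10)) + j(11))² = ((57 - 1*(-10)) - 2*11)² = ((57 + 10) - 22)² = (67 - 22)² = 45² = 2025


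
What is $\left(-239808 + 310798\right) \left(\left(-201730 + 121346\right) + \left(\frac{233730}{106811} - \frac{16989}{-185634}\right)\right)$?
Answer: $- \frac{18857179099940531305}{3304625529} \approx -5.7063 \cdot 10^{9}$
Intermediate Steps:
$\left(-239808 + 310798\right) \left(\left(-201730 + 121346\right) + \left(\frac{233730}{106811} - \frac{16989}{-185634}\right)\right) = 70990 \left(-80384 + \left(233730 \cdot \frac{1}{106811} - - \frac{5663}{61878}\right)\right) = 70990 \left(-80384 + \left(\frac{233730}{106811} + \frac{5663}{61878}\right)\right) = 70990 \left(-80384 + \frac{15067615633}{6609251058}\right) = 70990 \left(- \frac{531262969430639}{6609251058}\right) = - \frac{18857179099940531305}{3304625529}$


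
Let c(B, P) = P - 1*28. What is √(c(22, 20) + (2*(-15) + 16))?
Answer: I*√22 ≈ 4.6904*I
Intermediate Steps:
c(B, P) = -28 + P (c(B, P) = P - 28 = -28 + P)
√(c(22, 20) + (2*(-15) + 16)) = √((-28 + 20) + (2*(-15) + 16)) = √(-8 + (-30 + 16)) = √(-8 - 14) = √(-22) = I*√22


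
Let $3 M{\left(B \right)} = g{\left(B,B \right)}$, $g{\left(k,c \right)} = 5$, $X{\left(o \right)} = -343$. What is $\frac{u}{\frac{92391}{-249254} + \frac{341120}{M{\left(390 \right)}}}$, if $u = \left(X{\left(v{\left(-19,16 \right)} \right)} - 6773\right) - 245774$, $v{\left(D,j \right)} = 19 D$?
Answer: $- \frac{63033844060}{51015222297} \approx -1.2356$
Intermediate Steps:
$M{\left(B \right)} = \frac{5}{3}$ ($M{\left(B \right)} = \frac{1}{3} \cdot 5 = \frac{5}{3}$)
$u = -252890$ ($u = \left(-343 - 6773\right) - 245774 = -7116 - 245774 = -252890$)
$\frac{u}{\frac{92391}{-249254} + \frac{341120}{M{\left(390 \right)}}} = - \frac{252890}{\frac{92391}{-249254} + \frac{341120}{\frac{5}{3}}} = - \frac{252890}{92391 \left(- \frac{1}{249254}\right) + 341120 \cdot \frac{3}{5}} = - \frac{252890}{- \frac{92391}{249254} + 204672} = - \frac{252890}{\frac{51015222297}{249254}} = \left(-252890\right) \frac{249254}{51015222297} = - \frac{63033844060}{51015222297}$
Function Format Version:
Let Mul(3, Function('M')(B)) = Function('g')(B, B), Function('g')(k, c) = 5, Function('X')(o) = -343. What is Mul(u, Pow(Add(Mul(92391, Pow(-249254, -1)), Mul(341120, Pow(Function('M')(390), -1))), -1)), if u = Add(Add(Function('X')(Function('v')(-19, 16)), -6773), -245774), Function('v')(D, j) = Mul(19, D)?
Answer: Rational(-63033844060, 51015222297) ≈ -1.2356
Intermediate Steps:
Function('M')(B) = Rational(5, 3) (Function('M')(B) = Mul(Rational(1, 3), 5) = Rational(5, 3))
u = -252890 (u = Add(Add(-343, -6773), -245774) = Add(-7116, -245774) = -252890)
Mul(u, Pow(Add(Mul(92391, Pow(-249254, -1)), Mul(341120, Pow(Function('M')(390), -1))), -1)) = Mul(-252890, Pow(Add(Mul(92391, Pow(-249254, -1)), Mul(341120, Pow(Rational(5, 3), -1))), -1)) = Mul(-252890, Pow(Add(Mul(92391, Rational(-1, 249254)), Mul(341120, Rational(3, 5))), -1)) = Mul(-252890, Pow(Add(Rational(-92391, 249254), 204672), -1)) = Mul(-252890, Pow(Rational(51015222297, 249254), -1)) = Mul(-252890, Rational(249254, 51015222297)) = Rational(-63033844060, 51015222297)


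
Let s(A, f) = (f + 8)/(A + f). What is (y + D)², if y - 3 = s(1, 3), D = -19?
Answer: 2809/16 ≈ 175.56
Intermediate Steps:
s(A, f) = (8 + f)/(A + f)
y = 23/4 (y = 3 + (8 + 3)/(1 + 3) = 3 + 11/4 = 23/4 ≈ 5.7500)
(y + D)² = (23/4 - 19)² = (-53/4)² = 2809/16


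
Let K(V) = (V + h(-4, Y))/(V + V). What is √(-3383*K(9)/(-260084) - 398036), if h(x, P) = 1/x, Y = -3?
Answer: I*√969286398959169566/1560504 ≈ 630.9*I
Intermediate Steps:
K(V) = (-¼ + V)/(2*V) (K(V) = (V + 1/(-4))/(V + V) = (V - ¼)/((2*V)) = (-¼ + V)*(1/(2*V)) = (-¼ + V)/(2*V))
√(-3383*K(9)/(-260084) - 398036) = √(-3383*(-1 + 4*9)/(8*9)/(-260084) - 398036) = √(-3383*(-1 + 36)/(8*9)*(-1/260084) - 398036) = √(-3383*35/(8*9)*(-1/260084) - 398036) = √(-3383*35/72*(-1/260084) - 398036) = √(-118405/72*(-1/260084) - 398036) = √(118405/18726048 - 398036) = √(-7453641123323/18726048) = I*√969286398959169566/1560504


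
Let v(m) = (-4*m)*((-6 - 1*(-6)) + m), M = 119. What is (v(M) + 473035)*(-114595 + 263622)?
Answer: 62053501557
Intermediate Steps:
v(m) = -4*m**2 (v(m) = (-4*m)*((-6 + 6) + m) = (-4*m)*(0 + m) = (-4*m)*m = -4*m**2)
(v(M) + 473035)*(-114595 + 263622) = (-4*119**2 + 473035)*(-114595 + 263622) = (-4*14161 + 473035)*149027 = (-56644 + 473035)*149027 = 416391*149027 = 62053501557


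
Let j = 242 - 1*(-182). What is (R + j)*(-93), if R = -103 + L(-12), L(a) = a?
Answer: -28737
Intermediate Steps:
j = 424 (j = 242 + 182 = 424)
R = -115 (R = -103 - 12 = -115)
(R + j)*(-93) = (-115 + 424)*(-93) = 309*(-93) = -28737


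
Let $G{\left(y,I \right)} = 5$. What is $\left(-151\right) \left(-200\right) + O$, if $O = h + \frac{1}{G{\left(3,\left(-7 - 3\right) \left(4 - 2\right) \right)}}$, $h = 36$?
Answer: $\frac{151181}{5} \approx 30236.0$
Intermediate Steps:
$O = \frac{181}{5}$ ($O = 36 + \frac{1}{5} = \frac{181}{5} \approx 36.2$)
$\left(-151\right) \left(-200\right) + O = \left(-151\right) \left(-200\right) + \frac{181}{5} = 30200 + \frac{181}{5} = \frac{151181}{5}$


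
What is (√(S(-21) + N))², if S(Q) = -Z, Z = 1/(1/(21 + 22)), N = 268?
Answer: 225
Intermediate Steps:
Z = 43 (Z = 1/(1/43) = 43)
S(Q) = -43 (S(Q) = -1*43 = -43)
(√(S(-21) + N))² = (√(-43 + 268))² = (√225)² = 15² = 225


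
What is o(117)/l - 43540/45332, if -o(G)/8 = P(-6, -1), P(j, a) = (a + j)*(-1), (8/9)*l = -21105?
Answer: -42091309/43931565 ≈ -0.95811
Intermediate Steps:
l = -189945/8 (l = (9/8)*(-21105) = -189945/8 ≈ -23743.)
P(j, a) = -a - j
o(G) = -56 (o(G) = -8*(-1*(-1) - 1*(-6)) = -8*(1 + 6) = -8*7 = -56)
o(117)/l - 43540/45332 = -56/(-189945/8) - 43540/45332 = -56*(-8/189945) - 43540*1/45332 = 64/27135 - 1555/1619 = -42091309/43931565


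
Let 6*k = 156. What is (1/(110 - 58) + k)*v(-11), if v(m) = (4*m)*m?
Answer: 163713/13 ≈ 12593.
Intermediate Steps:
k = 26 (k = (1/6)*156 = 26)
v(m) = 4*m**2
(1/(110 - 58) + k)*v(-11) = (1/(110 - 58) + 26)*(4*(-11)**2) = (1/52 + 26)*(4*121) = (1/52 + 26)*484 = (1353/52)*484 = 163713/13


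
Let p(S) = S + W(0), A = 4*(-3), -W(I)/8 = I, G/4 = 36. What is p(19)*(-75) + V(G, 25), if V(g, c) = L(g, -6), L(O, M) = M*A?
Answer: -1353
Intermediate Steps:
G = 144 (G = 4*36 = 144)
W(I) = -8*I
A = -12
L(O, M) = -12*M (L(O, M) = M*(-12) = -12*M)
V(g, c) = 72 (V(g, c) = -12*(-6) = 72)
p(S) = S (p(S) = S - 8*0 = S + 0 = S)
p(19)*(-75) + V(G, 25) = 19*(-75) + 72 = -1425 + 72 = -1353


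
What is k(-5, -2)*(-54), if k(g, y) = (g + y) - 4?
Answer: 594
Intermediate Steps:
k(g, y) = -4 + g + y
k(-5, -2)*(-54) = (-4 - 5 - 2)*(-54) = -11*(-54) = 594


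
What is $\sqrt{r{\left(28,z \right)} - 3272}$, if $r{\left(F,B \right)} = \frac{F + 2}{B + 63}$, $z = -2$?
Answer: $\frac{i \sqrt{12173282}}{61} \approx 57.197 i$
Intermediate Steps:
$r{\left(F,B \right)} = \frac{2 + F}{63 + B}$
$\sqrt{r{\left(28,z \right)} - 3272} = \sqrt{\frac{2 + 28}{63 - 2} - 3272} = \sqrt{\frac{1}{61} \cdot 30 - 3272} = \sqrt{\frac{30}{61} - 3272} = \sqrt{- \frac{199562}{61}} = \frac{i \sqrt{12173282}}{61}$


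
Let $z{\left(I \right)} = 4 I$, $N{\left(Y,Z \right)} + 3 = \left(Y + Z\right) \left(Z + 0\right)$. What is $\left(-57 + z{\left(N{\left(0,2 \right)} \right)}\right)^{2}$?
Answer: $2809$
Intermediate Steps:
$N{\left(Y,Z \right)} = -3 + Z \left(Y + Z\right)$ ($N{\left(Y,Z \right)} = -3 + \left(Y + Z\right) \left(Z + 0\right) = -3 + \left(Y + Z\right) Z = -3 + Z \left(Y + Z\right)$)
$\left(-57 + z{\left(N{\left(0,2 \right)} \right)}\right)^{2} = \left(-57 + 4 \left(-3 + 2^{2} + 0 \cdot 2\right)\right)^{2} = \left(-57 + 4 \left(-3 + 4 + 0\right)\right)^{2} = \left(-57 + 4 \cdot 1\right)^{2} = \left(-57 + 4\right)^{2} = \left(-53\right)^{2} = 2809$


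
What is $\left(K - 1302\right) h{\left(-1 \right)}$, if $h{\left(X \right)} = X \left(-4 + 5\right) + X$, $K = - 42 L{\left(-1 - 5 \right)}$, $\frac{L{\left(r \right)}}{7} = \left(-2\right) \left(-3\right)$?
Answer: $6132$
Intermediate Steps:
$L{\left(r \right)} = 42$ ($L{\left(r \right)} = 7 \left(\left(-2\right) \left(-3\right)\right) = 7 \cdot 6 = 42$)
$K = -1764$ ($K = \left(-42\right) 42 = -1764$)
$h{\left(X \right)} = 2 X$ ($h{\left(X \right)} = X 1 + X = X + X = 2 X$)
$\left(K - 1302\right) h{\left(-1 \right)} = \left(-1764 - 1302\right) 2 \left(-1\right) = \left(-3066\right) \left(-2\right) = 6132$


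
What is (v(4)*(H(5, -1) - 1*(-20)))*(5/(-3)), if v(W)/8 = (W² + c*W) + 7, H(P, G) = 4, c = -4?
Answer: -2240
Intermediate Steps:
v(W) = 56 - 32*W + 8*W² (v(W) = 8*((W² - 4*W) + 7) = 8*(7 + W² - 4*W) = 56 - 32*W + 8*W²)
(v(4)*(H(5, -1) - 1*(-20)))*(5/(-3)) = ((56 - 32*4 + 8*4²)*(4 - 1*(-20)))*(5/(-3)) = ((56 - 128 + 8*16)*(4 + 20))*(5*(-⅓)) = ((56 - 128 + 128)*24)*(-5/3) = (56*24)*(-5/3) = 1344*(-5/3) = -2240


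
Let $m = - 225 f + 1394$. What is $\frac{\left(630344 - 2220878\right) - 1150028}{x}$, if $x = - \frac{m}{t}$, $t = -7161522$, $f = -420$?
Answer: $- \frac{9813297527682}{47947} \approx -2.0467 \cdot 10^{8}$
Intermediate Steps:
$m = 95894$ ($m = \left(-225\right) \left(-420\right) + 1394 = 94500 + 1394 = 95894$)
$x = \frac{47947}{3580761}$ ($x = - \frac{95894}{-7161522} = - \frac{95894 \left(-1\right)}{7161522} = \left(-1\right) \left(- \frac{47947}{3580761}\right) = \frac{47947}{3580761} \approx 0.01339$)
$\frac{\left(630344 - 2220878\right) - 1150028}{x} = \frac{\left(630344 - 2220878\right) - 1150028}{\frac{47947}{3580761}} = \left(-1590534 - 1150028\right) \frac{3580761}{47947} = \left(-2740562\right) \frac{3580761}{47947} = - \frac{9813297527682}{47947}$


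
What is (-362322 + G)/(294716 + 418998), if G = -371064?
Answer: -366693/356857 ≈ -1.0276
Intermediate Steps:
(-362322 + G)/(294716 + 418998) = (-362322 - 371064)/(294716 + 418998) = -733386/713714 = -733386*1/713714 = -366693/356857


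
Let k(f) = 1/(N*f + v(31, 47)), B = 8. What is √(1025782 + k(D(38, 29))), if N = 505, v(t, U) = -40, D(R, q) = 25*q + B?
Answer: √624553140725395/24675 ≈ 1012.8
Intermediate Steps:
D(R, q) = 8 + 25*q (D(R, q) = 25*q + 8 = 8 + 25*q)
k(f) = 1/(-40 + 505*f) (k(f) = 1/(505*f - 40) = 1/(-40 + 505*f))
√(1025782 + k(D(38, 29))) = √(1025782 + 1/(5*(-8 + 101*(8 + 25*29)))) = √(1025782 + 1/(5*(-8 + 101*(8 + 725)))) = √(1025782 + 1/(5*(-8 + 101*733))) = √(1025782 + 1/(5*(-8 + 74033))) = √(1025782 + (⅕)/74025) = √(1025782 + (⅕)*(1/74025)) = √(1025782 + 1/370125) = √(379667562751/370125) = √624553140725395/24675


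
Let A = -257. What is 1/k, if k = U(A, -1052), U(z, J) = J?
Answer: -1/1052 ≈ -0.00095057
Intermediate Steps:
k = -1052
1/k = 1/(-1052) = -1/1052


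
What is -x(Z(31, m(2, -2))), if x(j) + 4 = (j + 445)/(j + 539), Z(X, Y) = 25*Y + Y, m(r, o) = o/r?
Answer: 1633/513 ≈ 3.1832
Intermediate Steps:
Z(X, Y) = 26*Y
x(j) = -4 + (445 + j)/(539 + j) (x(j) = -4 + (j + 445)/(j + 539) = -4 + (445 + j)/(539 + j))
-x(Z(31, m(2, -2))) = -(-1711 - 78*(-2/2))/(539 + 26*(-2/2)) = -(-1711 - 78*(-2*½))/(539 + 26*(-2*½)) = -(-1711 - 78*(-1))/(539 + 26*(-1)) = -(-1711 - 3*(-26))/(539 - 26) = -(-1711 + 78)/513 = -(-1633)/513 = -1*(-1633/513) = 1633/513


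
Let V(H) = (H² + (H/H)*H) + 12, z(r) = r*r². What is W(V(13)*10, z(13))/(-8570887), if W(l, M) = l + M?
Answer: -4137/8570887 ≈ -0.00048268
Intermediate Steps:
z(r) = r³
V(H) = 12 + H + H² (V(H) = (H² + 1*H) + 12 = (H² + H) + 12 = (H + H²) + 12 = 12 + H + H²)
W(l, M) = M + l
W(V(13)*10, z(13))/(-8570887) = (13³ + (12 + 13 + 13²)*10)/(-8570887) = (2197 + (12 + 13 + 169)*10)*(-1/8570887) = (2197 + 194*10)*(-1/8570887) = (2197 + 1940)*(-1/8570887) = 4137*(-1/8570887) = -4137/8570887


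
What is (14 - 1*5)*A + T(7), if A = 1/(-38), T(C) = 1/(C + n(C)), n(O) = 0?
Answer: -25/266 ≈ -0.093985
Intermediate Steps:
T(C) = 1/C (T(C) = 1/(C + 0) = 1/C)
A = -1/38 ≈ -0.026316
(14 - 1*5)*A + T(7) = (14 - 1*5)*(-1/38) + 1/7 = (14 - 5)*(-1/38) + 1/7 = 9*(-1/38) + 1/7 = -9/38 + 1/7 = -25/266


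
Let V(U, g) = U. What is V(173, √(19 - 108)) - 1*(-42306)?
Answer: 42479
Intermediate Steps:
V(173, √(19 - 108)) - 1*(-42306) = 173 - 1*(-42306) = 173 + 42306 = 42479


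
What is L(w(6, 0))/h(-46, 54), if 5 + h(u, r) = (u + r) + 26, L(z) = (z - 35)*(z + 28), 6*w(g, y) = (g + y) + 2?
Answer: -8888/261 ≈ -34.054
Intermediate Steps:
w(g, y) = 1/3 + g/6 + y/6 (w(g, y) = ((g + y) + 2)/6 = (2 + g + y)/6 = 1/3 + g/6 + y/6)
L(z) = (-35 + z)*(28 + z)
h(u, r) = 21 + r + u (h(u, r) = -5 + ((u + r) + 26) = -5 + ((r + u) + 26) = -5 + (26 + r + u) = 21 + r + u)
L(w(6, 0))/h(-46, 54) = (-980 + (1/3 + (1/6)*6 + (1/6)*0)**2 - 7*(1/3 + (1/6)*6 + (1/6)*0))/(21 + 54 - 46) = (-980 + (1/3 + 1 + 0)**2 - 7*(1/3 + 1 + 0))/29 = (-980 + (4/3)**2 - 7*4/3)*(1/29) = (-980 + 16/9 - 28/3)*(1/29) = -8888/9*1/29 = -8888/261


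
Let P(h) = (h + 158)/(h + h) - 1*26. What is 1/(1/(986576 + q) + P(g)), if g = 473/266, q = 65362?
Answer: 248783337/4708737709 ≈ 0.052834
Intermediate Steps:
g = 473/266 (g = 473*(1/266) = 473/266 ≈ 1.7782)
P(h) = -26 + (158 + h)/(2*h) (P(h) = (158 + h)/((2*h)) - 26 = (158 + h)*(1/(2*h)) - 26 = (158 + h)/(2*h) - 26 = -26 + (158 + h)/(2*h))
1/(1/(986576 + q) + P(g)) = 1/(1/(986576 + 65362) + (-51/2 + 79/(473/266))) = 1/(1/1051938 + (-51/2 + 79*(266/473))) = 1/(1/1051938 + (-51/2 + 21014/473)) = 1/(1/1051938 + 17905/946) = 1/(4708737709/248783337) = 248783337/4708737709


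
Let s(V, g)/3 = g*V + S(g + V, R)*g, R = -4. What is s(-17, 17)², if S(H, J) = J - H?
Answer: 1147041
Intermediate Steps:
s(V, g) = 3*V*g + 3*g*(-4 - V - g) (s(V, g) = 3*(g*V + (-4 - (g + V))*g) = 3*(V*g + (-4 - (V + g))*g) = 3*(V*g + (-4 + (-V - g))*g) = 3*(V*g + (-4 - V - g)*g) = 3*(V*g + g*(-4 - V - g)) = 3*V*g + 3*g*(-4 - V - g))
s(-17, 17)² = (-3*17*(4 + 17))² = (-3*17*21)² = (-1071)² = 1147041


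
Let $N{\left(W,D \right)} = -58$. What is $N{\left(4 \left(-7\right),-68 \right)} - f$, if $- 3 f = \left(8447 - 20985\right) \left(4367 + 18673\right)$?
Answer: $-96291898$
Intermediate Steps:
$f = 96291840$ ($f = - \frac{\left(8447 - 20985\right) \left(4367 + 18673\right)}{3} = - \frac{\left(-12538\right) 23040}{3} = \left(- \frac{1}{3}\right) \left(-288875520\right) = 96291840$)
$N{\left(4 \left(-7\right),-68 \right)} - f = -58 - 96291840 = -96291898$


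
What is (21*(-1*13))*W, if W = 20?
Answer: -5460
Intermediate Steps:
(21*(-1*13))*W = (21*(-1*13))*20 = (21*(-13))*20 = -273*20 = -5460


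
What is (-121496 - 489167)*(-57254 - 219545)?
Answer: 169030907737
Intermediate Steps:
(-121496 - 489167)*(-57254 - 219545) = -610663*(-276799) = 169030907737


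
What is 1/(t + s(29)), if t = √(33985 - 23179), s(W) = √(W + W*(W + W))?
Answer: 1/(√1711 + √10806) ≈ 0.0068815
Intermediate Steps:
s(W) = √(W + 2*W²) (s(W) = √(W + W*(2*W)) = √(W + 2*W²))
t = √10806 ≈ 103.95
1/(t + s(29)) = 1/(√10806 + √(29*(1 + 2*29))) = 1/(√10806 + √(29*(1 + 58))) = 1/(√10806 + √(29*59)) = 1/(√10806 + √1711) = 1/(√1711 + √10806)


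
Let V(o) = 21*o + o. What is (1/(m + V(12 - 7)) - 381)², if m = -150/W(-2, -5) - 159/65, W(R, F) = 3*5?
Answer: 5836360212736/40208281 ≈ 1.4515e+5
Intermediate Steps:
W(R, F) = 15
m = -809/65 (m = -150/15 - 159/65 = -150*1/15 - 159*1/65 = -10 - 159/65 = -809/65 ≈ -12.446)
V(o) = 22*o
(1/(m + V(12 - 7)) - 381)² = (1/(-809/65 + 22*(12 - 7)) - 381)² = (1/(-809/65 + 22*5) - 381)² = (1/(-809/65 + 110) - 381)² = (1/(6341/65) - 381)² = (65/6341 - 381)² = (-2415856/6341)² = 5836360212736/40208281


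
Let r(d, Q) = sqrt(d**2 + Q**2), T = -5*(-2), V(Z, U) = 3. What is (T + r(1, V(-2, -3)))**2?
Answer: (10 + sqrt(10))**2 ≈ 173.25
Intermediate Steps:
T = 10
r(d, Q) = sqrt(Q**2 + d**2)
(T + r(1, V(-2, -3)))**2 = (10 + sqrt(3**2 + 1**2))**2 = (10 + sqrt(9 + 1))**2 = (10 + sqrt(10))**2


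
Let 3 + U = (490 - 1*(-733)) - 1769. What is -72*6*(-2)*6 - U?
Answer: 5733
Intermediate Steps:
U = -549 (U = -3 + ((490 - 1*(-733)) - 1769) = -3 + ((490 + 733) - 1769) = -3 + (1223 - 1769) = -3 - 546 = -549)
-72*6*(-2)*6 - U = -72*6*(-2)*6 - 1*(-549) = -(-864)*6 + 549 = -72*(-72) + 549 = 5184 + 549 = 5733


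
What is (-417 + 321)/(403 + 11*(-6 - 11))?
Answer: -4/9 ≈ -0.44444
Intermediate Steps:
(-417 + 321)/(403 + 11*(-6 - 11)) = -96/(403 + 11*(-17)) = -96/(403 - 187) = -96/216 = -96*1/216 = -4/9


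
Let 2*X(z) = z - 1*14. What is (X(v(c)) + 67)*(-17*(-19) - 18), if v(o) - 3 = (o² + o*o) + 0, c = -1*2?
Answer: 39955/2 ≈ 19978.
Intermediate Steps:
c = -2
v(o) = 3 + 2*o² (v(o) = 3 + ((o² + o*o) + 0) = 3 + ((o² + o²) + 0) = 3 + (2*o² + 0) = 3 + 2*o²)
X(z) = -7 + z/2 (X(z) = (z - 1*14)/2 = (z - 14)/2 = (-14 + z)/2 = -7 + z/2)
(X(v(c)) + 67)*(-17*(-19) - 18) = ((-7 + (3 + 2*(-2)²)/2) + 67)*(-17*(-19) - 18) = ((-7 + (3 + 2*4)/2) + 67)*(323 - 18) = ((-7 + (3 + 8)/2) + 67)*305 = ((-7 + (½)*11) + 67)*305 = ((-7 + 11/2) + 67)*305 = (-3/2 + 67)*305 = (131/2)*305 = 39955/2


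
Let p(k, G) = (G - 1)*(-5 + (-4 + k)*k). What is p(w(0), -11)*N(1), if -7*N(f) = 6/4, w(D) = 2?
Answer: -162/7 ≈ -23.143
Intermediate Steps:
N(f) = -3/14 (N(f) = -6/(7*4) = -⅐*3/2 = -3/14)
p(k, G) = (-1 + G)*(-5 + k*(-4 + k))
p(w(0), -11)*N(1) = (5 - 1*2² - 5*(-11) + 4*2 - 11*2² - 4*(-11)*2)*(-3/14) = (5 - 1*4 + 55 + 8 - 11*4 + 88)*(-3/14) = (5 - 4 + 55 + 8 - 44 + 88)*(-3/14) = 108*(-3/14) = -162/7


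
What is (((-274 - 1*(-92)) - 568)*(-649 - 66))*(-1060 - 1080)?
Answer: -1147575000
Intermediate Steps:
(((-274 - 1*(-92)) - 568)*(-649 - 66))*(-1060 - 1080) = (((-274 + 92) - 568)*(-715))*(-2140) = ((-182 - 568)*(-715))*(-2140) = -750*(-715)*(-2140) = 536250*(-2140) = -1147575000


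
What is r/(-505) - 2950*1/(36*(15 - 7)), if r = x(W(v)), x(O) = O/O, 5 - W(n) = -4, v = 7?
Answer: -745019/72720 ≈ -10.245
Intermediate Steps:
W(n) = 9 (W(n) = 5 - 1*(-4) = 5 + 4 = 9)
x(O) = 1
r = 1
r/(-505) - 2950*1/(36*(15 - 7)) = 1/(-505) - 2950*1/(36*(15 - 7)) = 1*(-1/505) - 2950/(8*36) = -1/505 - 2950/288 = -1/505 - 2950*1/288 = -1/505 - 1475/144 = -745019/72720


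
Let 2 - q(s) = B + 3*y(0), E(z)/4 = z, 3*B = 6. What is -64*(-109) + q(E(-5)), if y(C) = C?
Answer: 6976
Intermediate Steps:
B = 2 (B = (1/3)*6 = 2)
E(z) = 4*z
q(s) = 0 (q(s) = 2 - (2 + 3*0) = 2 - (2 + 0) = 2 - 1*2 = 2 - 2 = 0)
-64*(-109) + q(E(-5)) = -64*(-109) + 0 = 6976 + 0 = 6976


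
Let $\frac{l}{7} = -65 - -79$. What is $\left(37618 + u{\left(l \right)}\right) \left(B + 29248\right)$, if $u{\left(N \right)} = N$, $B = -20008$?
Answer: $348495840$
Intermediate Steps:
$l = 98$ ($l = 7 \left(-65 - -79\right) = 7 \left(-65 + 79\right) = 7 \cdot 14 = 98$)
$\left(37618 + u{\left(l \right)}\right) \left(B + 29248\right) = \left(37618 + 98\right) \left(-20008 + 29248\right) = 37716 \cdot 9240 = 348495840$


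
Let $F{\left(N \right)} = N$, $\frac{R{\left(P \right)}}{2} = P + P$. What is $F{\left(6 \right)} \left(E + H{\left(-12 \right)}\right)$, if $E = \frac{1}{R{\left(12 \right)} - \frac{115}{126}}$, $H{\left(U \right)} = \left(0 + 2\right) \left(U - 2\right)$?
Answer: $- \frac{995988}{5933} \approx -167.87$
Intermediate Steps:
$R{\left(P \right)} = 4 P$ ($R{\left(P \right)} = 2 \left(P + P\right) = 2 \cdot 2 P = 4 P$)
$H{\left(U \right)} = -4 + 2 U$ ($H{\left(U \right)} = 2 \left(-2 + U\right) = -4 + 2 U$)
$E = \frac{126}{5933}$ ($E = \frac{1}{4 \cdot 12 - \frac{115}{126}} = \frac{1}{48 - \frac{115}{126}} = \frac{1}{\frac{5933}{126}} = \frac{126}{5933} \approx 0.021237$)
$F{\left(6 \right)} \left(E + H{\left(-12 \right)}\right) = 6 \left(\frac{126}{5933} + \left(-4 + 2 \left(-12\right)\right)\right) = 6 \left(\frac{126}{5933} - 28\right) = 6 \left(- \frac{165998}{5933}\right) = - \frac{995988}{5933}$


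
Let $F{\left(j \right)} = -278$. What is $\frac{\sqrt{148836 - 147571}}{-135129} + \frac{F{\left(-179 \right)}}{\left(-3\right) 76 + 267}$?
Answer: $- \frac{278}{39} - \frac{\sqrt{1265}}{135129} \approx -7.1285$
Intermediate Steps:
$\frac{\sqrt{148836 - 147571}}{-135129} + \frac{F{\left(-179 \right)}}{\left(-3\right) 76 + 267} = \frac{\sqrt{148836 - 147571}}{-135129} - \frac{278}{\left(-3\right) 76 + 267} = \sqrt{1265} \left(- \frac{1}{135129}\right) - \frac{278}{-228 + 267} = - \frac{\sqrt{1265}}{135129} - \frac{278}{39} = - \frac{278}{39} - \frac{\sqrt{1265}}{135129}$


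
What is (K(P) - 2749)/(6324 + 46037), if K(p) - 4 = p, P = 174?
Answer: -2571/52361 ≈ -0.049101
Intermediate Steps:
K(p) = 4 + p
(K(P) - 2749)/(6324 + 46037) = ((4 + 174) - 2749)/(6324 + 46037) = (178 - 2749)/52361 = -2571*1/52361 = -2571/52361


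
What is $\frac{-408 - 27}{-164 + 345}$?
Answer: $- \frac{435}{181} \approx -2.4033$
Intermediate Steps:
$\frac{-408 - 27}{-164 + 345} = - \frac{435}{181}$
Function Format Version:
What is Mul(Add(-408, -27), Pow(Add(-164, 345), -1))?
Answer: Rational(-435, 181) ≈ -2.4033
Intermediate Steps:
Mul(Add(-408, -27), Pow(Add(-164, 345), -1)) = Mul(-435, Pow(181, -1)) = Mul(-435, Rational(1, 181)) = Rational(-435, 181)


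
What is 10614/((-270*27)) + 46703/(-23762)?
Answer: -98779123/28870830 ≈ -3.4214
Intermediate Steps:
10614/((-270*27)) + 46703/(-23762) = 10614/(-7290) + 46703*(-1/23762) = 10614*(-1/7290) - 46703/23762 = -1769/1215 - 46703/23762 = -98779123/28870830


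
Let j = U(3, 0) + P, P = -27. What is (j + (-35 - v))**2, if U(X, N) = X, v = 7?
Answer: 4356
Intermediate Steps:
j = -24 (j = 3 - 27 = -24)
(j + (-35 - v))**2 = (-24 + (-35 - 1*7))**2 = (-24 + (-35 - 7))**2 = (-24 - 42)**2 = (-66)**2 = 4356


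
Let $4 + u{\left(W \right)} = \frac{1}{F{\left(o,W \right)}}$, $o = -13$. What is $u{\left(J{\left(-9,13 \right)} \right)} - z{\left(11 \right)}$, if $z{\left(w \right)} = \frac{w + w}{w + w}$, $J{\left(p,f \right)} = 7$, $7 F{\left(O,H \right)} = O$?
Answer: $- \frac{72}{13} \approx -5.5385$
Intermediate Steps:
$F{\left(O,H \right)} = \frac{O}{7}$
$u{\left(W \right)} = - \frac{59}{13}$ ($u{\left(W \right)} = -4 + \frac{1}{\frac{1}{7} \left(-13\right)} = -4 + \frac{1}{- \frac{13}{7}} = -4 - \frac{7}{13} = - \frac{59}{13}$)
$z{\left(w \right)} = 1$ ($z{\left(w \right)} = \frac{2 w}{2 w} = 2 w \frac{1}{2 w} = 1$)
$u{\left(J{\left(-9,13 \right)} \right)} - z{\left(11 \right)} = - \frac{59}{13} - 1 = - \frac{72}{13}$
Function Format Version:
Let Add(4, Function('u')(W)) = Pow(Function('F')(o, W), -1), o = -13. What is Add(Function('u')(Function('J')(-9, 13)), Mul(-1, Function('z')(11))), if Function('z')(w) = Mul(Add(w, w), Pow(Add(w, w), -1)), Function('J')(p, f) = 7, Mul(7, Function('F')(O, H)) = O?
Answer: Rational(-72, 13) ≈ -5.5385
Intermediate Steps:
Function('F')(O, H) = Mul(Rational(1, 7), O)
Function('u')(W) = Rational(-59, 13) (Function('u')(W) = Add(-4, Pow(Mul(Rational(1, 7), -13), -1)) = Add(-4, Pow(Rational(-13, 7), -1)) = Add(-4, Rational(-7, 13)) = Rational(-59, 13))
Function('z')(w) = 1 (Function('z')(w) = Mul(Mul(2, w), Pow(Mul(2, w), -1)) = Mul(Mul(2, w), Mul(Rational(1, 2), Pow(w, -1))) = 1)
Add(Function('u')(Function('J')(-9, 13)), Mul(-1, Function('z')(11))) = Add(Rational(-59, 13), Mul(-1, 1)) = Add(Rational(-59, 13), -1) = Rational(-72, 13)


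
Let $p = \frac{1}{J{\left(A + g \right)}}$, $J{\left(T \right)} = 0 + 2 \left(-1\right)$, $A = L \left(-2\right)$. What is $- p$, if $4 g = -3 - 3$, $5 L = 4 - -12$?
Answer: $\frac{1}{2} \approx 0.5$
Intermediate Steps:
$L = \frac{16}{5}$ ($L = \frac{4 - -12}{5} = \frac{4 + 12}{5} = \frac{1}{5} \cdot 16 = \frac{16}{5} \approx 3.2$)
$g = - \frac{3}{2}$ ($g = \frac{-3 - 3}{4} = \frac{1}{4} \left(-6\right) = - \frac{3}{2} \approx -1.5$)
$A = - \frac{32}{5}$ ($A = \frac{16}{5} \left(-2\right) = - \frac{32}{5} \approx -6.4$)
$J{\left(T \right)} = -2$ ($J{\left(T \right)} = 0 - 2 = -2$)
$p = - \frac{1}{2}$ ($p = \frac{1}{-2} = - \frac{1}{2} \approx -0.5$)
$- p = \left(-1\right) \left(- \frac{1}{2}\right) = \frac{1}{2}$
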